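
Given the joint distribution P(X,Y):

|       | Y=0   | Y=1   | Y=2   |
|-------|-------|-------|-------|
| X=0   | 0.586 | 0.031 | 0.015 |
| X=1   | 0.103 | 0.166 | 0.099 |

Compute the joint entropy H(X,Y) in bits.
1.7962 bits

H(X,Y) = -Σ_{x,y} P(x,y) log₂ P(x,y). Per-cell terms -P(x,y)·log₂P(x,y):
  X=0: 0.45182, 0.15536, 0.09088
  X=1: 0.33777, 0.43006, 0.33031
Sum of the 6 terms: H(X,Y) = 1.7962 bits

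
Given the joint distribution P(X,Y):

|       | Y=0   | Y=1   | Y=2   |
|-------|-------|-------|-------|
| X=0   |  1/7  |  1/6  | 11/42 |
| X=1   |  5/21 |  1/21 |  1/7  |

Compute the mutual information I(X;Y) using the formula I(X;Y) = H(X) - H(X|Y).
0.0787 bits

I(X;Y) = H(X) - H(X|Y)

Marginal of X (row sums):
  P(X=0) = 1/7 + 1/6 + 11/42 = 4/7
  P(X=1) = 5/21 + 1/21 + 1/7 = 3/7
H(X) = -[(4/7)·log₂(4/7) + (3/7)·log₂(3/7)]
  = 0.4613 + 0.5239 = 0.9852 bits

Marginal of Y (column sums):
  P(Y=0) = 1/7 + 5/21 = 8/21
  P(Y=1) = 1/6 + 1/21 = 3/14
  P(Y=2) = 11/42 + 1/7 = 17/42
H(X|Y) = Σ_y P(y)·H(X|Y=y):
  Y=0: P(Y=0) = 8/21, P(X|Y=0) = (3/8, 5/8) → H(X|Y=0) = 0.9544
  Y=1: P(Y=1) = 3/14, P(X|Y=1) = (7/9, 2/9) → H(X|Y=1) = 0.7642
  Y=2: P(Y=2) = 17/42, P(X|Y=2) = (11/17, 6/17) → H(X|Y=2) = 0.9367
H(X|Y) = (8/21)·0.9544 + (3/14)·0.7642 + (17/42)·0.9367 = 0.9065 bits

I(X;Y) = H(X) - H(X|Y) = 0.9852 - 0.9065 = 0.0787 bits

Cross-check via I(X;Y) = H(X) + H(Y) - H(X,Y): computing H(Y) from the column sums and H(X,Y) from the 6 cells in the same way gives H(Y) = 1.5348 bits and H(X,Y) = 2.4413 bits, so
I(X;Y) = 0.9852 + 1.5348 - 2.4413 = 0.0787 bits ✓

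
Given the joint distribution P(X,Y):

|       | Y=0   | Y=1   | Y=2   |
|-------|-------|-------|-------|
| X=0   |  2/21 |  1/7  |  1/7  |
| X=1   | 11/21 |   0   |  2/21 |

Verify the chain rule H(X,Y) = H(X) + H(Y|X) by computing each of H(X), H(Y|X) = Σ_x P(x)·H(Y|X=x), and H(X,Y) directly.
H(X) = 0.9587 bits, H(Y|X) = 0.9782 bits, H(X,Y) = 1.9369 bits

Marginal of X (row sums):
  P(X=0) = 2/21 + 1/7 + 1/7 = 8/21
  P(X=1) = 11/21 + 0 + 2/21 = 13/21
H(X) = -[(8/21)·log₂(8/21) + (13/21)·log₂(13/21)]
  = 0.53041 + 0.42831 = 0.9587 bits

H(Y|X) = Σ_x P(x)·H(Y|X=x):
  X=0: P(X=0) = 8/21, P(Y|X=0) = (1/4, 3/8, 3/8) → H(Y|X=0) = 1.56128
  X=1: P(X=1) = 13/21, P(Y|X=1) = (11/13, 0, 2/13) → H(Y|X=1) = 0.61938
H(Y|X) = (8/21)·1.56128 + (13/21)·0.61938 = 0.9782 bits

H(X,Y) = -Σ_{x,y} P(x,y) log₂ P(x,y). Per-cell terms -P(x,y)·log₂P(x,y):
  X=0: 0.32308, 0.40105, 0.40105
  X=1: 0.48865, 0.00000, 0.32308
  (cells with P = 0 contribute 0)
Sum of the 6 terms: H(X,Y) = 1.9369 bits

Chain rule check:
  H(X) + H(Y|X) = 0.9587 + 0.9782 = 1.9369 bits
  H(X,Y) = 1.9369 bits
✓ Chain rule verified.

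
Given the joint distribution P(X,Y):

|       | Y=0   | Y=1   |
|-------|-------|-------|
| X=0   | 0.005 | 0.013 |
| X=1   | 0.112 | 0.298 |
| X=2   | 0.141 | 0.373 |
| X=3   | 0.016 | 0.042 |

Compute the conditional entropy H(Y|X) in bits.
0.8471 bits

H(Y|X) = H(X,Y) - H(X)

H(X,Y) = -Σ_{x,y} P(x,y) log₂ P(x,y). Per-cell terms -P(x,y)·log₂P(x,y):
  X=0: 0.0382, 0.0814
  X=1: 0.3537, 0.5205
  X=2: 0.3985, 0.5307
  X=3: 0.0955, 0.1921
Sum of the 8 terms: H(X,Y) = 2.2106 bits

Marginal of X (row sums):
  P(X=0) = 0.005 + 0.013 = 0.018
  P(X=1) = 0.112 + 0.298 = 0.410
  P(X=2) = 0.141 + 0.373 = 0.514
  P(X=3) = 0.016 + 0.042 = 0.058
H(X) = -[0.018·log₂(0.018) + 0.410·log₂(0.410) + 0.514·log₂(0.514) + 0.058·log₂(0.058)]
  = 0.1043 + 0.5274 + 0.4935 + 0.2383 = 1.3635 bits

H(Y|X) = H(X,Y) - H(X) = 2.2106 - 1.3635 = 0.8471 bits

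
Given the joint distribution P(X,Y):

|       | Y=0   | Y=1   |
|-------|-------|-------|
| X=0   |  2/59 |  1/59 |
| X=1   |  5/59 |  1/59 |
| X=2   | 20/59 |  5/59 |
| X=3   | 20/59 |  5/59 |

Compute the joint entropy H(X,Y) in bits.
2.3283 bits

H(X,Y) = -Σ_{x,y} P(x,y) log₂ P(x,y). Per-cell terms -P(x,y)·log₂P(x,y):
  X=0: 0.16551, 0.09971
  X=1: 0.30176, 0.09971
  X=2: 0.52906, 0.30176
  X=3: 0.52906, 0.30176
Sum of the 8 terms: H(X,Y) = 2.3283 bits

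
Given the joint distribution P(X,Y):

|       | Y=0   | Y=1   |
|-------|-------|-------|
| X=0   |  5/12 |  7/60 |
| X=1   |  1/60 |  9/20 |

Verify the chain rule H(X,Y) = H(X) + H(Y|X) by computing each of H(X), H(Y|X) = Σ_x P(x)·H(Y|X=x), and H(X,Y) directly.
H(X) = 0.9968 bits, H(Y|X) = 0.5079 bits, H(X,Y) = 1.5047 bits

Marginal of X (row sums):
  P(X=0) = 5/12 + 7/60 = 8/15
  P(X=1) = 1/60 + 9/20 = 7/15
H(X) = -[(8/15)·log₂(8/15) + (7/15)·log₂(7/15)]
  = 0.48367 + 0.51312 = 0.9968 bits

H(Y|X) = Σ_x P(x)·H(Y|X=x):
  X=0: P(X=0) = 8/15, P(Y|X=0) = (25/32, 7/32) → H(Y|X=0) = 0.75788
  X=1: P(X=1) = 7/15, P(Y|X=1) = (1/28, 27/28) → H(Y|X=1) = 0.22228
H(Y|X) = (8/15)·0.75788 + (7/15)·0.22228 = 0.5079 bits

H(X,Y) = -Σ_{x,y} P(x,y) log₂ P(x,y). Per-cell terms -P(x,y)·log₂P(x,y):
  X=0: 0.52626, 0.36161
  X=1: 0.09845, 0.51840
Sum of the 4 terms: H(X,Y) = 1.5047 bits

Chain rule check:
  H(X) + H(Y|X) = 0.9968 + 0.5079 = 1.5047 bits
  H(X,Y) = 1.5047 bits
✓ Chain rule verified.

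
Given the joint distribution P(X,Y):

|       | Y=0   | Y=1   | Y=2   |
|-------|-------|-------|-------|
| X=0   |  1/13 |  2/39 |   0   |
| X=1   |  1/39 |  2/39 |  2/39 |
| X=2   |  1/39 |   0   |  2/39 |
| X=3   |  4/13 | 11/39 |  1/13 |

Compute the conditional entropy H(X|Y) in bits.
1.2605 bits

H(X|Y) = H(X,Y) - H(Y)

H(X,Y) = -Σ_{x,y} P(x,y) log₂ P(x,y). Per-cell terms -P(x,y)·log₂P(x,y):
  X=0: 0.284649, 0.219764, 0.000000
  X=1: 0.135523, 0.219764, 0.219764
  X=2: 0.135523, 0.000000, 0.219764
  X=3: 0.523212, 0.515017, 0.284649
  (cells with P = 0 contribute 0)
Sum of the 12 terms: H(X,Y) = 2.75763 bits

Marginal of Y (column sums):
  P(Y=0) = 1/13 + 1/39 + 1/39 + 4/13 = 17/39
  P(Y=1) = 2/39 + 2/39 + 0 + 11/39 = 5/13
  P(Y=2) = 0 + 2/39 + 2/39 + 1/13 = 7/39
H(Y) = -[(17/39)·log₂(17/39) + (5/13)·log₂(5/13) + (7/39)·log₂(7/39)]
  = 0.522179 + 0.530197 + 0.444778 = 1.49715 bits

H(X|Y) = H(X,Y) - H(Y) = 2.75763 - 1.49715 = 1.2605 bits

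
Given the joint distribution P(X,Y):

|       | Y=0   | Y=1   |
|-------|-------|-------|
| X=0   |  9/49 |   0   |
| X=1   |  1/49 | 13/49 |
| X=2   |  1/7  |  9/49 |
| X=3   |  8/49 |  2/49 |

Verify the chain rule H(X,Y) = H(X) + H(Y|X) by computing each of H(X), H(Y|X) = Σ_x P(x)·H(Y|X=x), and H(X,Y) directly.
H(X) = 1.9606 bits, H(Y|X) = 0.5762 bits, H(X,Y) = 2.5368 bits

Marginal of X (row sums):
  P(X=0) = 9/49 + 0 = 9/49
  P(X=1) = 1/49 + 13/49 = 2/7
  P(X=2) = 1/7 + 9/49 = 16/49
  P(X=3) = 8/49 + 2/49 = 10/49
H(X) = -[(9/49)·log₂(9/49) + (2/7)·log₂(2/7) + (16/49)·log₂(16/49) + (10/49)·log₂(10/49)]
  = 0.44904 + 0.51639 + 0.52725 + 0.46791 = 1.9606 bits

H(Y|X) = Σ_x P(x)·H(Y|X=x):
  X=0: P(X=0) = 9/49, P(Y|X=0) = (1, 0) → H(Y|X=0) = 0.00000
  X=1: P(X=1) = 2/7, P(Y|X=1) = (1/14, 13/14) → H(Y|X=1) = 0.37123
  X=2: P(X=2) = 16/49, P(Y|X=2) = (7/16, 9/16) → H(Y|X=2) = 0.98870
  X=3: P(X=3) = 10/49, P(Y|X=3) = (4/5, 1/5) → H(Y|X=3) = 0.72193
H(Y|X) = (9/49)·0.00000 + (2/7)·0.37123 + (16/49)·0.98870 + (10/49)·0.72193 = 0.5762 bits

H(X,Y) = -Σ_{x,y} P(x,y) log₂ P(x,y). Per-cell terms -P(x,y)·log₂P(x,y):
  X=0: 0.44904, 0.00000
  X=1: 0.11459, 0.50787
  X=2: 0.40105, 0.44904
  X=3: 0.42689, 0.18836
  (cells with P = 0 contribute 0)
Sum of the 8 terms: H(X,Y) = 2.5368 bits

Chain rule check:
  H(X) + H(Y|X) = 1.9606 + 0.5762 = 2.5368 bits
  H(X,Y) = 2.5368 bits
✓ Chain rule verified.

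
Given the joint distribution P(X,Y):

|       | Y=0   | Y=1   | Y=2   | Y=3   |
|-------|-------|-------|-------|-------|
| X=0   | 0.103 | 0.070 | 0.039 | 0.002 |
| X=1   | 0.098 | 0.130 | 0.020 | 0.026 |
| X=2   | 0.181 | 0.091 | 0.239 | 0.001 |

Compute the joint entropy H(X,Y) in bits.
3.0321 bits

H(X,Y) = -Σ_{x,y} P(x,y) log₂ P(x,y). Per-cell terms -P(x,y)·log₂P(x,y):
  X=0: 0.3378, 0.2686, 0.1825, 0.0179
  X=1: 0.3284, 0.3826, 0.1129, 0.1369
  X=2: 0.4463, 0.3147, 0.4935, 0.0100
Sum of the 12 terms: H(X,Y) = 3.0321 bits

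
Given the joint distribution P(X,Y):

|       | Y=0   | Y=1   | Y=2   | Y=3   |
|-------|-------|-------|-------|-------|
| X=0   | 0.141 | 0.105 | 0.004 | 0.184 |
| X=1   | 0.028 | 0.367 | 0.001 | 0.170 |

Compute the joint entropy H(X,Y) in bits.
2.3409 bits

H(X,Y) = -Σ_{x,y} P(x,y) log₂ P(x,y). Per-cell terms -P(x,y)·log₂P(x,y):
  X=0: 0.3985, 0.3414, 0.0319, 0.4494
  X=1: 0.1444, 0.5307, 0.0100, 0.4346
Sum of the 8 terms: H(X,Y) = 2.3409 bits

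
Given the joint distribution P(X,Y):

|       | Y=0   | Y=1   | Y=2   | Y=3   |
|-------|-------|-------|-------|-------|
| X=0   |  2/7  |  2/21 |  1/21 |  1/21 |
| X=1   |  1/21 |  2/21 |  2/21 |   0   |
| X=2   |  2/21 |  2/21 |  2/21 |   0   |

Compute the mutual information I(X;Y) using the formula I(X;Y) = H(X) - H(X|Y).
0.1791 bits

I(X;Y) = H(X) - H(X|Y)

Marginal of X (row sums):
  P(X=0) = 2/7 + 2/21 + 1/21 + 1/21 = 10/21
  P(X=1) = 1/21 + 2/21 + 2/21 + 0 = 5/21
  P(X=2) = 2/21 + 2/21 + 2/21 + 0 = 2/7
H(X) = -[(10/21)·log₂(10/21) + (5/21)·log₂(5/21) + (2/7)·log₂(2/7)]
  = 0.50971 + 0.49295 + 0.51639 = 1.51905 bits

Marginal of Y (column sums):
  P(Y=0) = 2/7 + 1/21 + 2/21 = 3/7
  P(Y=1) = 2/21 + 2/21 + 2/21 = 2/7
  P(Y=2) = 1/21 + 2/21 + 2/21 = 5/21
  P(Y=3) = 1/21 + 0 + 0 = 1/21
H(X|Y) = Σ_y P(y)·H(X|Y=y):
  Y=0: P(Y=0) = 3/7, P(X|Y=0) = (2/3, 1/9, 2/9) → H(X|Y=0) = 1.22439
  Y=1: P(Y=1) = 2/7, P(X|Y=1) = (1/3, 1/3, 1/3) → H(X|Y=1) = 1.58496
  Y=2: P(Y=2) = 5/21, P(X|Y=2) = (1/5, 2/5, 2/5) → H(X|Y=2) = 1.52193
  Y=3: P(Y=3) = 1/21, P(X|Y=3) = (1, 0, 0) → H(X|Y=3) = 0.00000
H(X|Y) = (3/7)·1.22439 + (2/7)·1.58496 + (5/21)·1.52193 + (1/21)·0.00000 = 1.33995 bits

I(X;Y) = H(X) - H(X|Y) = 1.51905 - 1.33995 = 0.1791 bits

Cross-check via I(X;Y) = H(X) + H(Y) - H(X,Y): computing H(Y) from the column sums and H(X,Y) from the 12 cells in the same way gives H(Y) = 1.74238 bits and H(X,Y) = 3.08233 bits, so
I(X;Y) = 1.51905 + 1.74238 - 3.08233 = 0.1791 bits ✓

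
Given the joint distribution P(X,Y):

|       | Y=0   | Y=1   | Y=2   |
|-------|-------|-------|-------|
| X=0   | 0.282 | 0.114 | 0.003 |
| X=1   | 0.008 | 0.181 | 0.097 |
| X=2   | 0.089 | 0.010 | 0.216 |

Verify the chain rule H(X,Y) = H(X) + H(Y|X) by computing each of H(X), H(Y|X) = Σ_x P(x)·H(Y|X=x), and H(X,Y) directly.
H(X) = 1.5704 bits, H(Y|X) = 1.0101 bits, H(X,Y) = 2.5804 bits

Marginal of X (row sums):
  P(X=0) = 0.282 + 0.114 + 0.003 = 0.399
  P(X=1) = 0.008 + 0.181 + 0.097 = 0.286
  P(X=2) = 0.089 + 0.010 + 0.216 = 0.315
H(X) = -[0.399·log₂(0.399) + 0.286·log₂(0.286) + 0.315·log₂(0.315)]
  = 0.528890 + 0.516491 + 0.524972 = 1.5704 bits

H(Y|X) = Σ_x P(x)·H(Y|X=x):
  X=0: P(X=0) = 0.399, P(Y|X=0) = (94/133, 2/7, 1/133) → H(Y|X=0) = 0.923308
  X=1: P(X=1) = 0.286, P(Y|X=1) = (4/143, 181/286, 97/286) → H(Y|X=1) = 1.091117
  X=2: P(X=2) = 0.315, P(Y|X=2) = (89/315, 2/63, 24/35) → H(Y|X=2) = 1.046461
H(Y|X) = 0.399·0.923308 + 0.286·1.091117 + 0.315·1.046461 = 1.0101 bits

H(X,Y) = -Σ_{x,y} P(x,y) log₂ P(x,y). Per-cell terms -P(x,y)·log₂P(x,y):
  X=0: 0.514998, 0.357150, 0.025142
  X=1: 0.055726, 0.446335, 0.326490
  X=2: 0.310615, 0.066439, 0.477554
Sum of the 9 terms: H(X,Y) = 2.5804 bits

Chain rule check:
  H(X) + H(Y|X) = 1.5704 + 1.0101 = 2.5805 bits
  H(X,Y) = 2.5804 bits
✓ Chain rule verified (Δ = 0.0001 is 4-dp rounding noise: each of the three values was rounded independently).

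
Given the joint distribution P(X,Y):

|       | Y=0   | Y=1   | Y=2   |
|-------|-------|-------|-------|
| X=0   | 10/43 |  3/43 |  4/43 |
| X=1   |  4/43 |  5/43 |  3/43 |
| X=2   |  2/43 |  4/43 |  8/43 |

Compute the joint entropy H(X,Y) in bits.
2.9998 bits

H(X,Y) = -Σ_{x,y} P(x,y) log₂ P(x,y). Per-cell terms -P(x,y)·log₂P(x,y):
  X=0: 0.4894, 0.2680, 0.3187
  X=1: 0.3187, 0.3610, 0.2680
  X=2: 0.2059, 0.3187, 0.4514
Sum of the 9 terms: H(X,Y) = 2.9998 bits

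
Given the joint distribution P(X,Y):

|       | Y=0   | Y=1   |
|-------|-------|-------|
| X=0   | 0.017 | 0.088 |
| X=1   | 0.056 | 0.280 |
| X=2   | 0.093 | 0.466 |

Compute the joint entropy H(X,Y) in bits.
1.9876 bits

H(X,Y) = -Σ_{x,y} P(x,y) log₂ P(x,y). Per-cell terms -P(x,y)·log₂P(x,y):
  X=0: 0.0999, 0.3086
  X=1: 0.2329, 0.5142
  X=2: 0.3187, 0.5133
Sum of the 6 terms: H(X,Y) = 1.9876 bits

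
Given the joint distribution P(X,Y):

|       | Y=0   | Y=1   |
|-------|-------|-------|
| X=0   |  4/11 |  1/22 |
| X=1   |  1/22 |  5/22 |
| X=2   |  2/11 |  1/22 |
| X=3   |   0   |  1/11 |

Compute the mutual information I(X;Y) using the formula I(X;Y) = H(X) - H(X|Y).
0.4288 bits

I(X;Y) = H(X) - H(X|Y)

Marginal of X (row sums):
  P(X=0) = 4/11 + 1/22 = 9/22
  P(X=1) = 1/22 + 5/22 = 3/11
  P(X=2) = 2/11 + 1/22 = 5/22
  P(X=3) = 0 + 1/11 = 1/11
H(X) = -[(9/22)·log₂(9/22) + (3/11)·log₂(3/11) + (5/22)·log₂(5/22) + (1/11)·log₂(1/11)]
  = 0.527525 + 0.511219 + 0.485796 + 0.314494 = 1.83903 bits

Marginal of Y (column sums):
  P(Y=0) = 4/11 + 1/22 + 2/11 + 0 = 13/22
  P(Y=1) = 1/22 + 5/22 + 1/22 + 1/11 = 9/22
H(X|Y) = Σ_y P(y)·H(X|Y=y):
  Y=0: P(Y=0) = 13/22, P(X|Y=0) = (8/13, 1/13, 4/13, 0) → H(X|Y=0) = 1.238901
  Y=1: P(Y=1) = 9/22, P(X|Y=1) = (1/9, 5/9, 1/9, 2/9) → H(X|Y=1) = 1.657743
H(X|Y) = (13/22)·1.238901 + (9/22)·1.657743 = 1.41025 bits

I(X;Y) = H(X) - H(X|Y) = 1.83903 - 1.41025 = 0.4288 bits

Cross-check via I(X;Y) = H(X) + H(Y) - H(X,Y): computing H(Y) from the column sums and H(X,Y) from the 8 cells in the same way gives H(Y) = 0.97602 bits and H(X,Y) = 2.38627 bits, so
I(X;Y) = 1.83903 + 0.97602 - 2.38627 = 0.4288 bits ✓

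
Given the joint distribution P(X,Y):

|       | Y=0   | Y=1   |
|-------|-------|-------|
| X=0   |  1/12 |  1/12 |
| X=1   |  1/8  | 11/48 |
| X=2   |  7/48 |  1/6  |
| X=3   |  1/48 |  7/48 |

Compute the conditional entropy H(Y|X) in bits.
0.9005 bits

H(Y|X) = H(X,Y) - H(X)

H(X,Y) = -Σ_{x,y} P(x,y) log₂ P(x,y). Per-cell terms -P(x,y)·log₂P(x,y):
  X=0: 0.2987, 0.2987
  X=1: 0.3750, 0.4871
  X=2: 0.4051, 0.4308
  X=3: 0.1164, 0.4051
Sum of the 8 terms: H(X,Y) = 2.8169 bits

Marginal of X (row sums):
  P(X=0) = 1/12 + 1/12 = 1/6
  P(X=1) = 1/8 + 11/48 = 17/48
  P(X=2) = 7/48 + 1/6 = 5/16
  P(X=3) = 1/48 + 7/48 = 1/6
H(X) = -[(1/6)·log₂(1/6) + (17/48)·log₂(17/48) + (5/16)·log₂(5/16) + (1/6)·log₂(1/6)]
  = 0.4308 + 0.5304 + 0.5244 + 0.4308 = 1.9164 bits

H(Y|X) = H(X,Y) - H(X) = 2.8169 - 1.9164 = 0.9005 bits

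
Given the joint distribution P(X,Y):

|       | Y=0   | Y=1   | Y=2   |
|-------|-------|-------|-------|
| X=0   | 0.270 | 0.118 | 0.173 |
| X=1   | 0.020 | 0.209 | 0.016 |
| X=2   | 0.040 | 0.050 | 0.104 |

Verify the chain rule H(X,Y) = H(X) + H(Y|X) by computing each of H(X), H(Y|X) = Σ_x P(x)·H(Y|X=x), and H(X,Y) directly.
H(X) = 1.4240 bits, H(Y|X) = 1.3096 bits, H(X,Y) = 2.7335 bits

Marginal of X (row sums):
  P(X=0) = 0.270 + 0.118 + 0.173 = 0.561
  P(X=1) = 0.020 + 0.209 + 0.016 = 0.245
  P(X=2) = 0.040 + 0.050 + 0.104 = 0.194
H(X) = -[0.561·log₂(0.561) + 0.245·log₂(0.245) + 0.194·log₂(0.194)]
  = 0.467833 + 0.497141 + 0.458979 = 1.4240 bits

H(Y|X) = Σ_x P(x)·H(Y|X=x):
  X=0: P(X=0) = 0.561, P(Y|X=0) = (90/187, 118/561, 173/561) → H(Y|X=0) = 1.504258
  X=1: P(X=1) = 0.245, P(Y|X=1) = (4/49, 209/245, 16/245) → H(Y|X=1) = 0.747754
  X=2: P(X=2) = 0.194, P(Y|X=2) = (20/97, 25/97, 52/97) → H(Y|X=2) = 1.456018
H(Y|X) = 0.561·1.504258 + 0.245·0.747754 + 0.194·1.456018 = 1.3096 bits

H(X,Y) = -Σ_{x,y} P(x,y) log₂ P(x,y). Per-cell terms -P(x,y)·log₂P(x,y):
  X=0: 0.510022, 0.363811, 0.437890
  X=1: 0.112877, 0.472011, 0.095453
  X=2: 0.185754, 0.216096, 0.339596
Sum of the 9 terms: H(X,Y) = 2.7335 bits

Chain rule check:
  H(X) + H(Y|X) = 1.4240 + 1.3096 = 2.7336 bits
  H(X,Y) = 2.7335 bits
✓ Chain rule verified (Δ = 0.0001 is 4-dp rounding noise: each of the three values was rounded independently).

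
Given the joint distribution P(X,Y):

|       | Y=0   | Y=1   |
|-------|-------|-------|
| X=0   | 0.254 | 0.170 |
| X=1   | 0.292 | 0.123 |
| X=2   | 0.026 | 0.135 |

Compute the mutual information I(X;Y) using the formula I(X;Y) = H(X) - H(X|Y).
0.1065 bits

I(X;Y) = H(X) - H(X|Y)

Marginal of X (row sums):
  P(X=0) = 0.254 + 0.170 = 0.424
  P(X=1) = 0.292 + 0.123 = 0.415
  P(X=2) = 0.026 + 0.135 = 0.161
H(X) = -[0.424·log₂(0.424) + 0.415·log₂(0.415) + 0.161·log₂(0.161)]
  = 0.52485 + 0.52656 + 0.42421 = 1.4756 bits

Marginal of Y (column sums):
  P(Y=0) = 0.254 + 0.292 + 0.026 = 0.572
  P(Y=1) = 0.170 + 0.123 + 0.135 = 0.428
H(X|Y) = Σ_y P(y)·H(X|Y=y):
  Y=0: P(Y=0) = 0.572, P(X|Y=0) = (127/286, 73/143, 1/22) → H(X|Y=0) = 1.21797
  Y=1: P(Y=1) = 0.428, P(X|Y=1) = (85/214, 123/428, 135/428) → H(X|Y=1) = 1.57115
H(X|Y) = 0.572·1.21797 + 0.428·1.57115 = 1.3691 bits

I(X;Y) = H(X) - H(X|Y) = 1.4756 - 1.3691 = 0.1065 bits

Cross-check via I(X;Y) = H(X) + H(Y) - H(X,Y): computing H(Y) from the column sums and H(X,Y) from the 6 cells in the same way gives H(Y) = 0.9850 bits and H(X,Y) = 2.3541 bits, so
I(X;Y) = 1.4756 + 0.9850 - 2.3541 = 0.1065 bits ✓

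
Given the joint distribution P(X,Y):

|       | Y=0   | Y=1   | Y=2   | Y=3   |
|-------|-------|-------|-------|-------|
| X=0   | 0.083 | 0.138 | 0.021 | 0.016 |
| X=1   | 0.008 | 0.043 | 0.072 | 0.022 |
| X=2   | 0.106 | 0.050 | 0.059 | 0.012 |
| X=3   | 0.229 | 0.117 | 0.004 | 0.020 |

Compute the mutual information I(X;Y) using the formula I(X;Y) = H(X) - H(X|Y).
0.2448 bits

I(X;Y) = H(X) - H(X|Y)

Marginal of X (row sums):
  P(X=0) = 0.083 + 0.138 + 0.021 + 0.016 = 0.258
  P(X=1) = 0.008 + 0.043 + 0.072 + 0.022 = 0.145
  P(X=2) = 0.106 + 0.050 + 0.059 + 0.012 = 0.227
  P(X=3) = 0.229 + 0.117 + 0.004 + 0.020 = 0.370
H(X) = -[0.258·log₂(0.258) + 0.145·log₂(0.145) + 0.227·log₂(0.227) + 0.370·log₂(0.370)]
  = 0.5043 + 0.4040 + 0.4856 + 0.5307 = 1.9246 bits

Marginal of Y (column sums):
  P(Y=0) = 0.083 + 0.008 + 0.106 + 0.229 = 0.426
  P(Y=1) = 0.138 + 0.043 + 0.050 + 0.117 = 0.348
  P(Y=2) = 0.021 + 0.072 + 0.059 + 0.004 = 0.156
  P(Y=3) = 0.016 + 0.022 + 0.012 + 0.020 = 0.070
H(X|Y) = Σ_y P(y)·H(X|Y=y):
  Y=0: P(Y=0) = 0.426, P(X|Y=0) = (83/426, 4/213, 53/213, 229/426) → H(X|Y=0) = 1.5482
  Y=1: P(Y=1) = 0.348, P(X|Y=1) = (23/58, 43/348, 25/174, 39/116) → H(X|Y=1) = 1.8328
  Y=2: P(Y=2) = 0.156, P(X|Y=2) = (7/52, 6/13, 59/156, 1/39) → H(X|Y=2) = 1.5703
  Y=3: P(Y=3) = 0.070, P(X|Y=3) = (8/35, 11/35, 6/35, 2/7) → H(X|Y=3) = 1.9641
H(X|Y) = 0.426·1.5482 + 0.348·1.8328 + 0.156·1.5703 + 0.070·1.9641 = 1.6798 bits

I(X;Y) = H(X) - H(X|Y) = 1.9246 - 1.6798 = 0.2448 bits

Cross-check via I(X;Y) = H(X) + H(Y) - H(X,Y): computing H(Y) from the column sums and H(X,Y) from the 16 cells in the same way gives H(Y) = 1.7411 bits and H(X,Y) = 3.4209 bits, so
I(X;Y) = 1.9246 + 1.7411 - 3.4209 = 0.2448 bits ✓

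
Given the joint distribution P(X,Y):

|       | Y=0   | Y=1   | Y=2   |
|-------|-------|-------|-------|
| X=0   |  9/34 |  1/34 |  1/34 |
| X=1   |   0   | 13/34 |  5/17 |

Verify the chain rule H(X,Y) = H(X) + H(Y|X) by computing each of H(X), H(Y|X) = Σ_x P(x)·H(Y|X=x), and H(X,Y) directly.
H(X) = 0.9082 bits, H(Y|X) = 0.9483 bits, H(X,Y) = 1.8565 bits

Marginal of X (row sums):
  P(X=0) = 9/34 + 1/34 + 1/34 = 11/34
  P(X=1) = 0 + 13/34 + 5/17 = 23/34
H(X) = -[(11/34)·log₂(11/34) + (23/34)·log₂(23/34)]
  = 0.526716 + 0.381462 = 0.9082 bits

H(Y|X) = Σ_x P(x)·H(Y|X=x):
  X=0: P(X=0) = 11/34, P(Y|X=0) = (9/11, 1/11, 1/11) → H(Y|X=0) = 0.865857
  X=1: P(X=1) = 23/34, P(Y|X=1) = (0, 13/23, 10/23) → H(Y|X=1) = 0.987693
H(Y|X) = (11/34)·0.865857 + (23/34)·0.987693 = 0.9483 bits

H(X,Y) = -Σ_{x,y} P(x,y) log₂ P(x,y). Per-cell terms -P(x,y)·log₂P(x,y):
  X=0: 0.507584, 0.149631, 0.149631
  X=1: 0.000000, 0.530332, 0.519275
  (cells with P = 0 contribute 0)
Sum of the 6 terms: H(X,Y) = 1.8565 bits

Chain rule check:
  H(X) + H(Y|X) = 0.9082 + 0.9483 = 1.8565 bits
  H(X,Y) = 1.8565 bits
✓ Chain rule verified.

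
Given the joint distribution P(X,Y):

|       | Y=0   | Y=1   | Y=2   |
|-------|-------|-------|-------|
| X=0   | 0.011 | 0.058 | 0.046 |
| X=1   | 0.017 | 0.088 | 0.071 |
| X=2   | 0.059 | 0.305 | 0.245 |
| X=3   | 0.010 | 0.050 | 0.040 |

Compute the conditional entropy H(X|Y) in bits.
1.5679 bits

H(X|Y) = H(X,Y) - H(Y)

H(X,Y) = -Σ_{x,y} P(x,y) log₂ P(x,y). Per-cell terms -P(x,y)·log₂P(x,y):
  X=0: 0.07157, 0.23825, 0.20434
  X=1: 0.09993, 0.30856, 0.27094
  X=2: 0.24091, 0.52250, 0.49714
  X=3: 0.06644, 0.21610, 0.18575
Sum of the 12 terms: H(X,Y) = 2.92243 bits

Marginal of Y (column sums):
  P(Y=0) = 0.011 + 0.017 + 0.059 + 0.010 = 0.097
  P(Y=1) = 0.058 + 0.088 + 0.305 + 0.050 = 0.501
  P(Y=2) = 0.046 + 0.071 + 0.245 + 0.040 = 0.402
H(Y) = -[0.097·log₂(0.097) + 0.501·log₂(0.501) + 0.402·log₂(0.402)]
  = 0.32649 + 0.49956 + 0.52852 = 1.35457 bits

H(X|Y) = H(X,Y) - H(Y) = 2.92243 - 1.35457 = 1.5679 bits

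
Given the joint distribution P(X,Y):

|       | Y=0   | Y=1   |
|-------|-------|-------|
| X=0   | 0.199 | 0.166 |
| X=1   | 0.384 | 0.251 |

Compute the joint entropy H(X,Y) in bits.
1.9244 bits

H(X,Y) = -Σ_{x,y} P(x,y) log₂ P(x,y). Per-cell terms -P(x,y)·log₂P(x,y):
  X=0: 0.4635, 0.4301
  X=1: 0.5302, 0.5006
Sum of the 4 terms: H(X,Y) = 1.9244 bits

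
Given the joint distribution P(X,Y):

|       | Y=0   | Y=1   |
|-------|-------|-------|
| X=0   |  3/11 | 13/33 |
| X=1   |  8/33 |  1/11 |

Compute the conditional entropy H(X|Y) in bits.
0.8514 bits

H(X|Y) = H(X,Y) - H(Y)

H(X,Y) = -Σ_{x,y} P(x,y) log₂ P(x,y). Per-cell terms -P(x,y)·log₂P(x,y):
  X=0: 0.511219, 0.529437
  X=1: 0.495611, 0.314494
Sum of the 4 terms: H(X,Y) = 1.85076 bits

Marginal of Y (column sums):
  P(Y=0) = 3/11 + 8/33 = 17/33
  P(Y=1) = 13/33 + 1/11 = 16/33
H(Y) = -[(17/33)·log₂(17/33) + (16/33)·log₂(16/33)]
  = 0.492965 + 0.506373 = 0.99934 bits

H(X|Y) = H(X,Y) - H(Y) = 1.85076 - 0.99934 = 0.8514 bits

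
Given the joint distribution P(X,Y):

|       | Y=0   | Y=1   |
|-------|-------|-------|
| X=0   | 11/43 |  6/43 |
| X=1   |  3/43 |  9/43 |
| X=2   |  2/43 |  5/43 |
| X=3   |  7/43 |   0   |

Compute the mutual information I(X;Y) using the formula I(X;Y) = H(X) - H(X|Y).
0.2593 bits

I(X;Y) = H(X) - H(X|Y)

Marginal of X (row sums):
  P(X=0) = 11/43 + 6/43 = 17/43
  P(X=1) = 3/43 + 9/43 = 12/43
  P(X=2) = 2/43 + 5/43 = 7/43
  P(X=3) = 7/43 + 0 = 7/43
H(X) = -[(17/43)·log₂(17/43) + (12/43)·log₂(12/43) + (7/43)·log₂(7/43) + (7/43)·log₂(7/43)]
  = 0.5293 + 0.5139 + 0.4263 + 0.4263 = 1.8958 bits

Marginal of Y (column sums):
  P(Y=0) = 11/43 + 3/43 + 2/43 + 7/43 = 23/43
  P(Y=1) = 6/43 + 9/43 + 5/43 + 0 = 20/43
H(X|Y) = Σ_y P(y)·H(X|Y=y):
  Y=0: P(Y=0) = 23/43, P(X|Y=0) = (11/23, 3/23, 2/23, 7/23) → H(X|Y=0) = 1.7209
  Y=1: P(Y=1) = 20/43, P(X|Y=1) = (3/10, 9/20, 1/4, 0) → H(X|Y=1) = 1.5395
H(X|Y) = (23/43)·1.7209 + (20/43)·1.5395 = 1.6365 bits

I(X;Y) = H(X) - H(X|Y) = 1.8958 - 1.6365 = 0.2593 bits

Cross-check via I(X;Y) = H(X) + H(Y) - H(X,Y): computing H(Y) from the column sums and H(X,Y) from the 8 cells in the same way gives H(Y) = 0.9965 bits and H(X,Y) = 2.6330 bits, so
I(X;Y) = 1.8958 + 0.9965 - 2.6330 = 0.2593 bits ✓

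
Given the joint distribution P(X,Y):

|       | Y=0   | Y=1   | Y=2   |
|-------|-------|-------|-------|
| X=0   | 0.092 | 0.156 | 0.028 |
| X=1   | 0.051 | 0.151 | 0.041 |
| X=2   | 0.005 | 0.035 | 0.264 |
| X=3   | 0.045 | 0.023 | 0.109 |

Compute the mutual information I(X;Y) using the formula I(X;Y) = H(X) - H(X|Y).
0.3936 bits

I(X;Y) = H(X) - H(X|Y)

Marginal of X (row sums):
  P(X=0) = 0.092 + 0.156 + 0.028 = 0.276
  P(X=1) = 0.051 + 0.151 + 0.041 = 0.243
  P(X=2) = 0.005 + 0.035 + 0.264 = 0.304
  P(X=3) = 0.045 + 0.023 + 0.109 = 0.177
H(X) = -[0.276·log₂(0.276) + 0.243·log₂(0.243) + 0.304·log₂(0.304) + 0.177·log₂(0.177)]
  = 0.5126 + 0.4960 + 0.5222 + 0.4422 = 1.9730 bits

Marginal of Y (column sums):
  P(Y=0) = 0.092 + 0.051 + 0.005 + 0.045 = 0.193
  P(Y=1) = 0.156 + 0.151 + 0.035 + 0.023 = 0.365
  P(Y=2) = 0.028 + 0.041 + 0.264 + 0.109 = 0.442
H(X|Y) = Σ_y P(y)·H(X|Y=y):
  Y=0: P(Y=0) = 0.193, P(X|Y=0) = (92/193, 51/193, 5/193, 45/193) → H(X|Y=0) = 1.6432
  Y=1: P(Y=1) = 0.365, P(X|Y=1) = (156/365, 151/365, 7/73, 23/365) → H(X|Y=1) = 1.6266
  Y=2: P(Y=2) = 0.442, P(X|Y=2) = (14/221, 41/442, 132/221, 109/442) → H(X|Y=2) = 1.5125
H(X|Y) = 0.193·1.6432 + 0.365·1.6266 + 0.442·1.5125 = 1.5794 bits

I(X;Y) = H(X) - H(X|Y) = 1.9730 - 1.5794 = 0.3936 bits

Cross-check via I(X;Y) = H(X) + H(Y) - H(X,Y): computing H(Y) from the column sums and H(X,Y) from the 12 cells in the same way gives H(Y) = 1.5094 bits and H(X,Y) = 3.0888 bits, so
I(X;Y) = 1.9730 + 1.5094 - 3.0888 = 0.3936 bits ✓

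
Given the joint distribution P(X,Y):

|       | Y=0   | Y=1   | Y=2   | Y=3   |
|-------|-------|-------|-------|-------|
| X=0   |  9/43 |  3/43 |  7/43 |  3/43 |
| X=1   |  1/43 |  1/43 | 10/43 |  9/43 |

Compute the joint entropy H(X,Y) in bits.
2.6486 bits

H(X,Y) = -Σ_{x,y} P(x,y) log₂ P(x,y). Per-cell terms -P(x,y)·log₂P(x,y):
  X=0: 0.47226, 0.26800, 0.42633, 0.26800
  X=1: 0.12619, 0.12619, 0.48938, 0.47226
Sum of the 8 terms: H(X,Y) = 2.6486 bits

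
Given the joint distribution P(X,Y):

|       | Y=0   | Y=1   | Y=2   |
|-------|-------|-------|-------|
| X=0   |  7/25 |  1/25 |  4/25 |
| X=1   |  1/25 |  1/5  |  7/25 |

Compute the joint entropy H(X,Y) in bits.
2.2874 bits

H(X,Y) = -Σ_{x,y} P(x,y) log₂ P(x,y). Per-cell terms -P(x,y)·log₂P(x,y):
  X=0: 0.5142, 0.1858, 0.4230
  X=1: 0.1858, 0.4644, 0.5142
Sum of the 6 terms: H(X,Y) = 2.2874 bits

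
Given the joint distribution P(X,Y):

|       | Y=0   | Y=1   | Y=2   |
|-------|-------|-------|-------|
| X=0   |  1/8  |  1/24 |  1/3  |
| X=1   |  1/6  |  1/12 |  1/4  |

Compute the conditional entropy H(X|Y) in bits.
0.9769 bits

H(X|Y) = H(X,Y) - H(Y)

H(X,Y) = -Σ_{x,y} P(x,y) log₂ P(x,y). Per-cell terms -P(x,y)·log₂P(x,y):
  X=0: 0.375000, 0.191040, 0.528321
  X=1: 0.430827, 0.298747, 0.500000
Sum of the 6 terms: H(X,Y) = 2.323935 bits

Marginal of Y (column sums):
  P(Y=0) = 1/8 + 1/6 = 7/24
  P(Y=1) = 1/24 + 1/12 = 1/8
  P(Y=2) = 1/3 + 1/4 = 7/12
H(Y) = -[(7/24)·log₂(7/24) + (1/8)·log₂(1/8) + (7/12)·log₂(7/12)]
  = 0.518469 + 0.375000 + 0.453604 = 1.347073 bits

H(X|Y) = H(X,Y) - H(Y) = 2.323935 - 1.347073 = 0.9769 bits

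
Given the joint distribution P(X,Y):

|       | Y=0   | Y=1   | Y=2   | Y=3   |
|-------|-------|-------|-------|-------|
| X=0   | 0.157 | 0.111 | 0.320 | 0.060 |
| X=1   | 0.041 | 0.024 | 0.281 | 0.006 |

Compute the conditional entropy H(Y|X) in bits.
1.4821 bits

H(Y|X) = H(X,Y) - H(X)

H(X,Y) = -Σ_{x,y} P(x,y) log₂ P(x,y). Per-cell terms -P(x,y)·log₂P(x,y):
  X=0: 0.419373, 0.352022, 0.526034, 0.243534
  X=1: 0.188938, 0.129140, 0.514612, 0.044285
Sum of the 8 terms: H(X,Y) = 2.41794 bits

Marginal of X (row sums):
  P(X=0) = 0.157 + 0.111 + 0.320 + 0.060 = 0.648
  P(X=1) = 0.041 + 0.024 + 0.281 + 0.006 = 0.352
H(X) = -[0.648·log₂(0.648) + 0.352·log₂(0.352)]
  = 0.405605 + 0.530236 = 0.93584 bits

H(Y|X) = H(X,Y) - H(X) = 2.41794 - 0.93584 = 1.4821 bits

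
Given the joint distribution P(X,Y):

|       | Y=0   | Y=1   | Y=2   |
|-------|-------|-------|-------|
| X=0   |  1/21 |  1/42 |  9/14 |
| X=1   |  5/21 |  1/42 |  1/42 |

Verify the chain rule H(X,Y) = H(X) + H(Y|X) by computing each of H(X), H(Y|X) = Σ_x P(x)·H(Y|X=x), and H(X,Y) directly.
H(X) = 0.8631 bits, H(Y|X) = 0.6339 bits, H(X,Y) = 1.4970 bits

Marginal of X (row sums):
  P(X=0) = 1/21 + 1/42 + 9/14 = 5/7
  P(X=1) = 5/21 + 1/42 + 1/42 = 2/7
H(X) = -[(5/7)·log₂(5/7) + (2/7)·log₂(2/7)]
  = 0.3467334 + 0.5163871 = 0.8631 bits

H(Y|X) = Σ_x P(x)·H(Y|X=x):
  X=0: P(X=0) = 5/7, P(Y|X=0) = (1/15, 1/30, 9/10) → H(Y|X=0) = 0.5608252
  X=1: P(X=1) = 2/7, P(Y|X=1) = (5/6, 1/12, 1/12) → H(Y|X=1) = 0.8166891
H(Y|X) = (5/7)·0.5608252 + (2/7)·0.8166891 = 0.6339 bits

H(X,Y) = -Σ_{x,y} P(x,y) log₂ P(x,y). Per-cell terms -P(x,y)·log₂P(x,y):
  X=0: 0.2091580, 0.1283885, 0.4097764
  X=1: 0.4929498, 0.1283885, 0.1283885
Sum of the 6 terms: H(X,Y) = 1.4970 bits

Chain rule check:
  H(X) + H(Y|X) = 0.8631 + 0.6339 = 1.4970 bits
  H(X,Y) = 1.4970 bits
✓ Chain rule verified.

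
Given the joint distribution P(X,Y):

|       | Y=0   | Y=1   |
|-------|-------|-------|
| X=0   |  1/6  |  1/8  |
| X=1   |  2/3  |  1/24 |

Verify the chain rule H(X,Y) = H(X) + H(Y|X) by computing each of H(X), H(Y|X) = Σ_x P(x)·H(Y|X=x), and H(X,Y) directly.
H(X) = 0.8709 bits, H(Y|X) = 0.5160 bits, H(X,Y) = 1.3868 bits

Marginal of X (row sums):
  P(X=0) = 1/6 + 1/8 = 7/24
  P(X=1) = 2/3 + 1/24 = 17/24
H(X) = -[(7/24)·log₂(7/24) + (17/24)·log₂(17/24)]
  = 0.5185 + 0.3524 = 0.8709 bits

H(Y|X) = Σ_x P(x)·H(Y|X=x):
  X=0: P(X=0) = 7/24, P(Y|X=0) = (4/7, 3/7) → H(Y|X=0) = 0.9852
  X=1: P(X=1) = 17/24, P(Y|X=1) = (16/17, 1/17) → H(Y|X=1) = 0.3228
H(Y|X) = (7/24)·0.9852 + (17/24)·0.3228 = 0.5160 bits

H(X,Y) = -Σ_{x,y} P(x,y) log₂ P(x,y). Per-cell terms -P(x,y)·log₂P(x,y):
  X=0: 0.4308, 0.3750
  X=1: 0.3900, 0.1910
Sum of the 4 terms: H(X,Y) = 1.3868 bits

Chain rule check:
  H(X) + H(Y|X) = 0.8709 + 0.5160 = 1.3869 bits
  H(X,Y) = 1.3868 bits
✓ Chain rule verified (Δ = 0.0001 is 4-dp rounding noise: each of the three values was rounded independently).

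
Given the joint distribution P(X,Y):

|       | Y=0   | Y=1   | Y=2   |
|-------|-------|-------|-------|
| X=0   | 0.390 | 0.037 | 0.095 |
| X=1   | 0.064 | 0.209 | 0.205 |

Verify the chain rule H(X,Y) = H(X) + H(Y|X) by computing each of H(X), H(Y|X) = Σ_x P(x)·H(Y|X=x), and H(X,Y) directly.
H(X) = 0.9986 bits, H(Y|X) = 1.2243 bits, H(X,Y) = 2.2229 bits

Marginal of X (row sums):
  P(X=0) = 0.390 + 0.037 + 0.095 = 0.522
  P(X=1) = 0.064 + 0.209 + 0.205 = 0.478
H(X) = -[0.522·log₂(0.522) + 0.478·log₂(0.478)]
  = 0.4896 + 0.5090 = 0.9986 bits

H(Y|X) = Σ_x P(x)·H(Y|X=x):
  X=0: P(X=0) = 0.522, P(Y|X=0) = (65/87, 37/522, 95/522) → H(Y|X=0) = 1.0322
  X=1: P(X=1) = 0.478, P(Y|X=1) = (32/239, 209/478, 205/478) → H(Y|X=1) = 1.4341
H(Y|X) = 0.522·1.0322 + 0.478·1.4341 = 1.2243 bits

H(X,Y) = -Σ_{x,y} P(x,y) log₂ P(x,y). Per-cell terms -P(x,y)·log₂P(x,y):
  X=0: 0.5298, 0.1760, 0.3226
  X=1: 0.2538, 0.4720, 0.4687
Sum of the 6 terms: H(X,Y) = 2.2229 bits

Chain rule check:
  H(X) + H(Y|X) = 0.9986 + 1.2243 = 2.2229 bits
  H(X,Y) = 2.2229 bits
✓ Chain rule verified.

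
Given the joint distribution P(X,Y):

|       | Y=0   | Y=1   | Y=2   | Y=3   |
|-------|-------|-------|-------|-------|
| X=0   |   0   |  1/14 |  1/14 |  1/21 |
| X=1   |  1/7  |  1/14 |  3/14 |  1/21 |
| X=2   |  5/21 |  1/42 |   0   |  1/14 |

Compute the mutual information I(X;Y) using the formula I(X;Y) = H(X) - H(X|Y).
0.3974 bits

I(X;Y) = H(X) - H(X|Y)

Marginal of X (row sums):
  P(X=0) = 0 + 1/14 + 1/14 + 1/21 = 4/21
  P(X=1) = 1/7 + 1/14 + 3/14 + 1/21 = 10/21
  P(X=2) = 5/21 + 1/42 + 0 + 1/14 = 1/3
H(X) = -[(4/21)·log₂(4/21) + (10/21)·log₂(10/21) + (1/3)·log₂(1/3)]
  = 0.4557 + 0.5097 + 0.5283 = 1.4937 bits

Marginal of Y (column sums):
  P(Y=0) = 0 + 1/7 + 5/21 = 8/21
  P(Y=1) = 1/14 + 1/14 + 1/42 = 1/6
  P(Y=2) = 1/14 + 3/14 + 0 = 2/7
  P(Y=3) = 1/21 + 1/21 + 1/14 = 1/6
H(X|Y) = Σ_y P(y)·H(X|Y=y):
  Y=0: P(Y=0) = 8/21, P(X|Y=0) = (0, 3/8, 5/8) → H(X|Y=0) = 0.9544
  Y=1: P(Y=1) = 1/6, P(X|Y=1) = (3/7, 3/7, 1/7) → H(X|Y=1) = 1.4488
  Y=2: P(Y=2) = 2/7, P(X|Y=2) = (1/4, 3/4, 0) → H(X|Y=2) = 0.8113
  Y=3: P(Y=3) = 1/6, P(X|Y=3) = (2/7, 2/7, 3/7) → H(X|Y=3) = 1.5567
H(X|Y) = (8/21)·0.9544 + (1/6)·1.4488 + (2/7)·0.8113 + (1/6)·1.5567 = 1.0963 bits

I(X;Y) = H(X) - H(X|Y) = 1.4937 - 1.0963 = 0.3974 bits

Cross-check via I(X;Y) = H(X) + H(Y) - H(X,Y): computing H(Y) from the column sums and H(X,Y) from the 12 cells in the same way gives H(Y) = 1.9084 bits and H(X,Y) = 3.0047 bits, so
I(X;Y) = 1.4937 + 1.9084 - 3.0047 = 0.3974 bits ✓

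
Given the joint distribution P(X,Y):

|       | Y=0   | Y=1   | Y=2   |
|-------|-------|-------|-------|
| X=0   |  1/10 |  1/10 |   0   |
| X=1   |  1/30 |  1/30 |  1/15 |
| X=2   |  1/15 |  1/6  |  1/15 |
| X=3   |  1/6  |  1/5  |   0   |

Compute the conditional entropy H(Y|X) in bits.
1.1951 bits

H(Y|X) = H(X,Y) - H(X)

H(X,Y) = -Σ_{x,y} P(x,y) log₂ P(x,y). Per-cell terms -P(x,y)·log₂P(x,y):
  X=0: 0.33219, 0.33219, 0.00000
  X=1: 0.16356, 0.16356, 0.26046
  X=2: 0.26046, 0.43083, 0.26046
  X=3: 0.43083, 0.46439, 0.00000
  (cells with P = 0 contribute 0)
Sum of the 12 terms: H(X,Y) = 3.0989 bits

Marginal of X (row sums):
  P(X=0) = 1/10 + 1/10 + 0 = 1/5
  P(X=1) = 1/30 + 1/30 + 1/15 = 2/15
  P(X=2) = 1/15 + 1/6 + 1/15 = 3/10
  P(X=3) = 1/6 + 1/5 + 0 = 11/30
H(X) = -[(1/5)·log₂(1/5) + (2/15)·log₂(2/15) + (3/10)·log₂(3/10) + (11/30)·log₂(11/30)]
  = 0.46439 + 0.38759 + 0.52109 + 0.53073 = 1.9038 bits

H(Y|X) = H(X,Y) - H(X) = 3.0989 - 1.9038 = 1.1951 bits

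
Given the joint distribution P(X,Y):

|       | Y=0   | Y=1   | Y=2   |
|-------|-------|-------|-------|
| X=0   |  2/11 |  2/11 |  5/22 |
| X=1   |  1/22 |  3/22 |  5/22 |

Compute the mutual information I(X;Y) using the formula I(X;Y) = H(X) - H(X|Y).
0.0439 bits

I(X;Y) = H(X) - H(X|Y)

Marginal of X (row sums):
  P(X=0) = 2/11 + 2/11 + 5/22 = 13/22
  P(X=1) = 1/22 + 3/22 + 5/22 = 9/22
H(X) = -[(13/22)·log₂(13/22) + (9/22)·log₂(9/22)]
  = 0.4485 + 0.5275 = 0.9760 bits

Marginal of Y (column sums):
  P(Y=0) = 2/11 + 1/22 = 5/22
  P(Y=1) = 2/11 + 3/22 = 7/22
  P(Y=2) = 5/22 + 5/22 = 5/11
H(X|Y) = Σ_y P(y)·H(X|Y=y):
  Y=0: P(Y=0) = 5/22, P(X|Y=0) = (4/5, 1/5) → H(X|Y=0) = 0.7219
  Y=1: P(Y=1) = 7/22, P(X|Y=1) = (4/7, 3/7) → H(X|Y=1) = 0.9852
  Y=2: P(Y=2) = 5/11, P(X|Y=2) = (1/2, 1/2) → H(X|Y=2) = 1.0000
H(X|Y) = (5/22)·0.7219 + (7/22)·0.9852 + (5/11)·1.0000 = 0.9321 bits

I(X;Y) = H(X) - H(X|Y) = 0.9760 - 0.9321 = 0.0439 bits

Cross-check via I(X;Y) = H(X) + H(Y) - H(X,Y): computing H(Y) from the column sums and H(X,Y) from the 6 cells in the same way gives H(Y) = 1.5285 bits and H(X,Y) = 2.4606 bits, so
I(X;Y) = 0.9760 + 1.5285 - 2.4606 = 0.0439 bits ✓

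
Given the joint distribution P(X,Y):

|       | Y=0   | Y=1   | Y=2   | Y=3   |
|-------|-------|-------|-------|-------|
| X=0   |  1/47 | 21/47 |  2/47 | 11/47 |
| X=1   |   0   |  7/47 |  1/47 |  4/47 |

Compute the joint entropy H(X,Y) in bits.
2.1515 bits

H(X,Y) = -Σ_{x,y} P(x,y) log₂ P(x,y). Per-cell terms -P(x,y)·log₂P(x,y):
  X=0: 0.11818, 0.51931, 0.19381, 0.49036
  X=1: 0.00000, 0.40916, 0.11818, 0.30252
  (cells with P = 0 contribute 0)
Sum of the 8 terms: H(X,Y) = 2.1515 bits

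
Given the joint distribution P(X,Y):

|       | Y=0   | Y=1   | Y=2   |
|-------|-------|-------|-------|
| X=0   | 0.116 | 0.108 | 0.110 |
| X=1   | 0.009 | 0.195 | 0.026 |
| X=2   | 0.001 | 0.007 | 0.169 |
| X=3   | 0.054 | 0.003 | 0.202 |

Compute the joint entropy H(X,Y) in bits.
2.9277 bits

H(X,Y) = -Σ_{x,y} P(x,y) log₂ P(x,y). Per-cell terms -P(x,y)·log₂P(x,y):
  X=0: 0.360505, 0.346777, 0.350287
  X=1: 0.061163, 0.459899, 0.136899
  X=2: 0.009966, 0.050109, 0.433469
  X=3: 0.227388, 0.025142, 0.466130
Sum of the 12 terms: H(X,Y) = 2.9277 bits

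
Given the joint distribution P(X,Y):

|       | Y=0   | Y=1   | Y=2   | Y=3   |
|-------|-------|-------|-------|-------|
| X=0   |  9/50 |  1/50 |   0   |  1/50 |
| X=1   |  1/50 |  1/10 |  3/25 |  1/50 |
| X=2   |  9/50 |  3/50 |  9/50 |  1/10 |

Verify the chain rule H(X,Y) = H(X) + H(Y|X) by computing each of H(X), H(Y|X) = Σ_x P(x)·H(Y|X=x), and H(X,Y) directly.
H(X) = 1.4764 bits, H(Y|X) = 1.5860 bits, H(X,Y) = 3.0624 bits

Marginal of X (row sums):
  P(X=0) = 9/50 + 1/50 + 0 + 1/50 = 11/50
  P(X=1) = 1/50 + 1/10 + 3/25 + 1/50 = 13/50
  P(X=2) = 9/50 + 3/50 + 9/50 + 1/10 = 13/25
H(X) = -[(11/50)·log₂(11/50) + (13/50)·log₂(13/50) + (13/25)·log₂(13/25)]
  = 0.48057 + 0.50529 + 0.49058 = 1.4764 bits

H(Y|X) = Σ_x P(x)·H(Y|X=x):
  X=0: P(X=0) = 11/50, P(Y|X=0) = (9/11, 1/11, 0, 1/11) → H(Y|X=0) = 0.86586
  X=1: P(X=1) = 13/50, P(Y|X=1) = (1/13, 5/13, 6/13, 1/13) → H(Y|X=1) = 1.61433
  X=2: P(X=2) = 13/25, P(Y|X=2) = (9/26, 3/26, 9/26, 5/26) → H(Y|X=2) = 1.87647
H(Y|X) = (11/50)·0.86586 + (13/50)·1.61433 + (13/25)·1.87647 = 1.5860 bits

H(X,Y) = -Σ_{x,y} P(x,y) log₂ P(x,y). Per-cell terms -P(x,y)·log₂P(x,y):
  X=0: 0.44531, 0.11288, 0.00000, 0.11288
  X=1: 0.11288, 0.33219, 0.36707, 0.11288
  X=2: 0.44531, 0.24353, 0.44531, 0.33219
  (cells with P = 0 contribute 0)
Sum of the 12 terms: H(X,Y) = 3.0624 bits

Chain rule check:
  H(X) + H(Y|X) = 1.4764 + 1.5860 = 3.0624 bits
  H(X,Y) = 3.0624 bits
✓ Chain rule verified.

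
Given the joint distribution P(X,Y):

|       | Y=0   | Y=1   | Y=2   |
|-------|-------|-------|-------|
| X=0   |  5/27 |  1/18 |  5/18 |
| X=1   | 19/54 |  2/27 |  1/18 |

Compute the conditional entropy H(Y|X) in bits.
1.2366 bits

H(Y|X) = H(X,Y) - H(X)

H(X,Y) = -Σ_{x,y} P(x,y) log₂ P(x,y). Per-cell terms -P(x,y)·log₂P(x,y):
  X=0: 0.45055, 0.23166, 0.51333
  X=1: 0.53023, 0.27814, 0.23166
Sum of the 6 terms: H(X,Y) = 2.2356 bits

Marginal of X (row sums):
  P(X=0) = 5/27 + 1/18 + 5/18 = 14/27
  P(X=1) = 19/54 + 2/27 + 1/18 = 13/27
H(X) = -[(14/27)·log₂(14/27) + (13/27)·log₂(13/27)]
  = 0.49131 + 0.50770 = 0.9990 bits

H(Y|X) = H(X,Y) - H(X) = 2.2356 - 0.9990 = 1.2366 bits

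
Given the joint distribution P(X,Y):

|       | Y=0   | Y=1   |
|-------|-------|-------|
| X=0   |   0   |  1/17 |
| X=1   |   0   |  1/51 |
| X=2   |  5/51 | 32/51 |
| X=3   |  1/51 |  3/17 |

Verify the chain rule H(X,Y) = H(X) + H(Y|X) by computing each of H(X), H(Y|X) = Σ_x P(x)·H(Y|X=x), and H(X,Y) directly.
H(X) = 1.1484 bits, H(Y|X) = 0.5065 bits, H(X,Y) = 1.6549 bits

Marginal of X (row sums):
  P(X=0) = 0 + 1/17 = 1/17
  P(X=1) = 0 + 1/51 = 1/51
  P(X=2) = 5/51 + 32/51 = 37/51
  P(X=3) = 1/51 + 3/17 = 10/51
H(X) = -[(1/17)·log₂(1/17) + (1/51)·log₂(1/51) + (37/51)·log₂(37/51) + (10/51)·log₂(10/51)]
  = 0.24044 + 0.11122 + 0.33588 + 0.46088 = 1.1484 bits

H(Y|X) = Σ_x P(x)·H(Y|X=x):
  X=0: P(X=0) = 1/17, P(Y|X=0) = (0, 1) → H(Y|X=0) = 0.00000
  X=1: P(X=1) = 1/51, P(Y|X=1) = (0, 1) → H(Y|X=1) = 0.00000
  X=2: P(X=2) = 37/51, P(Y|X=2) = (5/37, 32/37) → H(Y|X=2) = 0.57135
  X=3: P(X=3) = 10/51, P(Y|X=3) = (1/10, 9/10) → H(Y|X=3) = 0.46900
H(Y|X) = (1/17)·0.00000 + (1/51)·0.00000 + (37/51)·0.57135 + (10/51)·0.46900 = 0.5065 bits

H(X,Y) = -Σ_{x,y} P(x,y) log₂ P(x,y). Per-cell terms -P(x,y)·log₂P(x,y):
  X=0: 0.00000, 0.24044
  X=1: 0.00000, 0.11122
  X=2: 0.32848, 0.42191
  X=3: 0.11122, 0.44162
  (cells with P = 0 contribute 0)
Sum of the 8 terms: H(X,Y) = 1.6549 bits

Chain rule check:
  H(X) + H(Y|X) = 1.1484 + 0.5065 = 1.6549 bits
  H(X,Y) = 1.6549 bits
✓ Chain rule verified.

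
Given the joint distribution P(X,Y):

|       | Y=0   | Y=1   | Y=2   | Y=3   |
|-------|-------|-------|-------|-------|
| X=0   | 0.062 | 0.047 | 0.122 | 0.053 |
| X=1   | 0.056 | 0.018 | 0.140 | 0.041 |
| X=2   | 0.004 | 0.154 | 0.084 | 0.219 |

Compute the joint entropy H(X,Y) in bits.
3.2017 bits

H(X,Y) = -Σ_{x,y} P(x,y) log₂ P(x,y). Per-cell terms -P(x,y)·log₂P(x,y):
  X=0: 0.24872, 0.20733, 0.37028, 0.22461
  X=1: 0.23287, 0.10433, 0.39711, 0.18894
  X=2: 0.03186, 0.41565, 0.30017, 0.47983
Sum of the 12 terms: H(X,Y) = 3.2017 bits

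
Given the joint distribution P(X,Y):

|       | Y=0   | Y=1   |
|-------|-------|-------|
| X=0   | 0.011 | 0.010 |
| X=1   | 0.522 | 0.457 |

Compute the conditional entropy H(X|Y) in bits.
0.1470 bits

H(X|Y) = H(X,Y) - H(Y)

H(X,Y) = -Σ_{x,y} P(x,y) log₂ P(x,y). Per-cell terms -P(x,y)·log₂P(x,y):
  X=0: 0.0716, 0.0664
  X=1: 0.4896, 0.5163
Sum of the 4 terms: H(X,Y) = 1.1439 bits

Marginal of Y (column sums):
  P(Y=0) = 0.011 + 0.522 = 0.533
  P(Y=1) = 0.010 + 0.457 = 0.467
H(Y) = -[0.533·log₂(0.533) + 0.467·log₂(0.467)]
  = 0.4839 + 0.5130 = 0.9969 bits

H(X|Y) = H(X,Y) - H(Y) = 1.1439 - 0.9969 = 0.1470 bits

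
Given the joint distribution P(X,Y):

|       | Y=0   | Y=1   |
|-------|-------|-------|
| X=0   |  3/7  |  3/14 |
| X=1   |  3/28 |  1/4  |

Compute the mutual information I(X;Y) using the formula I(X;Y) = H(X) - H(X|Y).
0.0912 bits

I(X;Y) = H(X) - H(X|Y)

Marginal of X (row sums):
  P(X=0) = 3/7 + 3/14 = 9/14
  P(X=1) = 3/28 + 1/4 = 5/14
H(X) = -[(9/14)·log₂(9/14) + (5/14)·log₂(5/14)]
  = 0.40978 + 0.53051 = 0.94029 bits

Marginal of Y (column sums):
  P(Y=0) = 3/7 + 3/28 = 15/28
  P(Y=1) = 3/14 + 1/4 = 13/28
H(X|Y) = Σ_y P(y)·H(X|Y=y):
  Y=0: P(Y=0) = 15/28, P(X|Y=0) = (4/5, 1/5) → H(X|Y=0) = 0.72193
  Y=1: P(Y=1) = 13/28, P(X|Y=1) = (6/13, 7/13) → H(X|Y=1) = 0.99573
H(X|Y) = (15/28)·0.72193 + (13/28)·0.99573 = 0.84905 bits

I(X;Y) = H(X) - H(X|Y) = 0.94029 - 0.84905 = 0.0912 bits

Cross-check via I(X;Y) = H(X) + H(Y) - H(X,Y): computing H(Y) from the column sums and H(X,Y) from the 4 cells in the same way gives H(Y) = 0.99632 bits and H(X,Y) = 1.84537 bits, so
I(X;Y) = 0.94029 + 0.99632 - 1.84537 = 0.0912 bits ✓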